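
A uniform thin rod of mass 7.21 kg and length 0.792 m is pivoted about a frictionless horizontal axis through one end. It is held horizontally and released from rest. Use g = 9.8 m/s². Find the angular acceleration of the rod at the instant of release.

About the pivot, I = (1/3)ML² = (1/3)(7.21)(0.792)² = 1.508 kg·m².
The weight acts at the center, a distance L/2 = 0.3960 m from the pivot; τ = Mg(L/2) = 27.98 N·m.
α = τ/I = 27.98/1.508 = 18.56 rad/s².
(Equivalently α = (3g/(2L)) = 18.56 rad/s².)

α ≈ 18.6 rad/s²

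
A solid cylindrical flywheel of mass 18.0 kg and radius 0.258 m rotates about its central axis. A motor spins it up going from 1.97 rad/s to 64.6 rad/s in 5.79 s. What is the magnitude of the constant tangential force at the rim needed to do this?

I = ½MR² = (1/2)(18.0)(0.258)² = 0.5991 kg·m².
α = Δω/Δt = (64.6 − 1.97)/5.79 = 10.82 rad/s².
The required torque is τ = Iα = (0.5991)(10.82) = 6.480 N·m.
A tangential force at the rim gives τ = FR, so F = τ/R = 6.480/0.258 = 25.12 N.

F ≈ 25.1 N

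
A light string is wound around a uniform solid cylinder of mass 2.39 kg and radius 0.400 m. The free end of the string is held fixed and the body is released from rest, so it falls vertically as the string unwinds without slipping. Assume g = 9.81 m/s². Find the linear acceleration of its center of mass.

Translation: Mg − T = Ma. Rotation about the center: TR = Iα with I = ½MR².
With a = αR: T = (I/R²)a = (1/2)M a, so Mg = (1 + 0.5000)Ma.
a = g/(1 + 0.5000) = 9.81/1.500 = 6.540 m/s².

a ≈ 6.54 m/s²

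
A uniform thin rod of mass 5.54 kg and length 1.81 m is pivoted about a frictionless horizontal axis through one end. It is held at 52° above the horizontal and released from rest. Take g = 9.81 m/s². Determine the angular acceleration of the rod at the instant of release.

α ≈ 5.01 rad/s²

About the pivot, I = (1/3)ML² = (1/3)(5.54)(1.81)² = 6.050 kg·m².
The weight acts at the center, a distance L/2 = 0.9050 m from the pivot; τ = Mg(L/2) cos 52° = 30.28 N·m.
α = τ/I = 30.28/6.050 = 5.005 rad/s².
(Equivalently α = (3g/(2L)) cos 52° = 5.005 rad/s².)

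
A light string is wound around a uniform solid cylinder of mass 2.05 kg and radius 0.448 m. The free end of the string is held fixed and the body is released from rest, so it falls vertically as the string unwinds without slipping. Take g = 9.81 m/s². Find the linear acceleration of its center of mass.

Translation: Mg − T = Ma. Rotation about the center: TR = Iα with I = ½MR².
With a = αR: T = (I/R²)a = (1/2)M a, so Mg = (1 + 0.5000)Ma.
a = g/(1 + 0.5000) = 9.81/1.500 = 6.540 m/s².

a ≈ 6.54 m/s²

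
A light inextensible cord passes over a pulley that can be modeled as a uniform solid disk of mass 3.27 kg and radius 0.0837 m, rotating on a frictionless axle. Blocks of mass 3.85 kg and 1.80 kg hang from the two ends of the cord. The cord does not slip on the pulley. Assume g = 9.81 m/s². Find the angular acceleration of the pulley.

I = ½MR² = (1/2)(3.27)(0.0837)² = 0.01145 kg·m².
Heavier block: m₁g − T₁ = m₁a. Lighter block: T₂ − m₂g = m₂a.
Pulley: (T₁ − T₂)R = Iα = I(a/R), so T₁ − T₂ = (I/R²)a = (1/2)M_p a = 1.635·a.
Adding the three: (m₁ − m₂)g = (m₁ + m₂ + 1.635)a, so a = (3.85 − 1.80)(9.81)/(3.85 + 1.80 + 1.635) = 2.761 m/s².
α = a/R = 2.761/0.0837 = 32.98 rad/s².

α ≈ 33.0 rad/s²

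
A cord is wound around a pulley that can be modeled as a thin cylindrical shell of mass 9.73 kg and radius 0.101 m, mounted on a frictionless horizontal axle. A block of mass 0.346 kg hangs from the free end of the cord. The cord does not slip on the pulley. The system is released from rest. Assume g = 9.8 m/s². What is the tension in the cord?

I = MR² = (9.73)(0.101)² = 0.09926 kg·m².
Block: mg − T = ma. Pulley: TR = Iα. No-slip: a = αR, so T = (I/R²)a = 9.730·a.
Then mg = (m + 9.730)a, so a = (0.346)(9.8)/(0.346 + 9.730) = 0.3365 m/s².
T = 9.730·a = 3.274 N.

T ≈ 3.27 N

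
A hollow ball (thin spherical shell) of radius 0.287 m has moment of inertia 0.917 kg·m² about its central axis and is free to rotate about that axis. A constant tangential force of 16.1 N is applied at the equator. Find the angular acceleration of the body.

α ≈ 5.04 rad/s²

τ = F R = (16.1)(0.287) = 4.621 N·m.
From τ = Iα: α = 4.621/0.9170 = 5.039 rad/s².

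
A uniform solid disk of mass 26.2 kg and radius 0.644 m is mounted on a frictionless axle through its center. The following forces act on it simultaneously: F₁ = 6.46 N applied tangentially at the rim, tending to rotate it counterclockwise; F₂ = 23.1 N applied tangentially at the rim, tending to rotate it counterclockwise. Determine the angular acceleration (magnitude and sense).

α ≈ 3.50 rad/s², counterclockwise

I = ½MR² = (1/2)(26.2)(0.644)² = 5.433 kg·m².
Taking counterclockwise as positive: τ₁ = +(6.46)(0.644) = +4.160 N·m; τ₂ = +(23.1)(0.644) = +14.88 N·m.
Net torque τ = 19.04 N·m.
α = τ/I = 19.04/5.433 = 3.504 rad/s².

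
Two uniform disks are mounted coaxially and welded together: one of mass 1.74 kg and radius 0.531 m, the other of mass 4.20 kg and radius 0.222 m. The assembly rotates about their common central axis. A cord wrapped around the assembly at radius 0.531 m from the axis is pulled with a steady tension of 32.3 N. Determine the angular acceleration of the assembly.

I = ½M₁R₁² + ½M₂R₂² = ½(1.74)(0.531)² + ½(4.20)(0.222)² = 0.3488 kg·m².
τ = F r = (32.3)(0.531) = 17.15 N·m.
α = τ/I = 17.15/0.3488 = 49.17 rad/s².

α ≈ 49.2 rad/s²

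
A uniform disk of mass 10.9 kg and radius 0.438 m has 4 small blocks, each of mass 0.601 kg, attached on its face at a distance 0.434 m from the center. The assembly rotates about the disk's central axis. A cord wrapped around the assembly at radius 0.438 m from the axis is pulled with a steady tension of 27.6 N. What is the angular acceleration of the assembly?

I_disk = ½MR² = ½(10.9)(0.438)² = 1.046 kg·m².
I_blocks = 4·m·r² = 4(0.601)(0.434)² = 0.4528 kg·m².
Total I = 1.498 kg·m².
τ = F r = (27.6)(0.438) = 12.09 N·m.
α = τ/I = 12.09/1.498 = 8.068 rad/s².

α ≈ 8.07 rad/s²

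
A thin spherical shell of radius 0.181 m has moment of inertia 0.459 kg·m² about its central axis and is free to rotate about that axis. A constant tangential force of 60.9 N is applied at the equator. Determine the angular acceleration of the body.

τ = F R = (60.9)(0.181) = 11.02 N·m.
From τ = Iα: α = 11.02/0.4590 = 24.02 rad/s².

α ≈ 24.0 rad/s²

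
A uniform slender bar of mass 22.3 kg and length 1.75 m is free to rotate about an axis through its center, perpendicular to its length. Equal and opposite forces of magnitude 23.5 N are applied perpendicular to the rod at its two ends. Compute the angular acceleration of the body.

I = (1/12)ML² = (1/12)(22.3)(1.75)² = 5.691 kg·m².
The couple gives τ = F·(L/2) + F·(L/2) = F L = (23.5)(1.75) = 41.12 N·m.
From τ = Iα: α = 41.12/5.691 = 7.226 rad/s².

α ≈ 7.23 rad/s²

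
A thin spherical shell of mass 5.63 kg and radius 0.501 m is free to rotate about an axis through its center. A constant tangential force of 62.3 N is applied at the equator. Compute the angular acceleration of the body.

I = (2/3)MR² = (2/3)(5.63)(0.501)² = 0.9421 kg·m².
τ = F R = (62.3)(0.501) = 31.21 N·m.
From τ = Iα: α = 31.21/0.9421 = 33.13 rad/s².

α ≈ 33.1 rad/s²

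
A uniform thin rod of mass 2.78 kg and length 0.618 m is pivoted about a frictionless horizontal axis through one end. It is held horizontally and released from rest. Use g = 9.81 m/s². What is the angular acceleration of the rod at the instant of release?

α ≈ 23.8 rad/s²

About the pivot, I = (1/3)ML² = (1/3)(2.78)(0.618)² = 0.3539 kg·m².
The weight acts at the center, a distance L/2 = 0.3090 m from the pivot; τ = Mg(L/2) = 8.427 N·m.
α = τ/I = 8.427/0.3539 = 23.81 rad/s².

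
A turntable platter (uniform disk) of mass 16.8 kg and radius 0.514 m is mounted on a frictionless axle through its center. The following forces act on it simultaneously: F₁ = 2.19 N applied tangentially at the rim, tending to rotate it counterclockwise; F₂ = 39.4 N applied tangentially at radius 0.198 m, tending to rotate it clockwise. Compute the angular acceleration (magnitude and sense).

I = ½MR² = (1/2)(16.8)(0.514)² = 2.219 kg·m².
Taking counterclockwise as positive: τ₁ = +(2.19)(0.514) = +1.126 N·m; τ₂ = −(39.4)(0.198) = −7.801 N·m.
Net torque τ = -6.676 N·m.
α = τ/I = -6.676/2.219 = -3.008 rad/s².

α ≈ 3.01 rad/s², clockwise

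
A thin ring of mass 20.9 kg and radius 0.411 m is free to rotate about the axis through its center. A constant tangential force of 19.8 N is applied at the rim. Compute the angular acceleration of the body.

I = MR² = (20.9)(0.411)² = 3.530 kg·m².
τ = F R = (19.8)(0.411) = 8.138 N·m.
From τ = Iα: α = 8.138/3.530 = 2.305 rad/s².

α ≈ 2.31 rad/s²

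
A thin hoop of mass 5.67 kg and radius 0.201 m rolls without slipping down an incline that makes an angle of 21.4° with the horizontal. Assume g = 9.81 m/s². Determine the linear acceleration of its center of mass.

Translation along the incline: Mg sinθ − f = Ma.
Rotation about the center: fR = Iα with I = MR². No-slip gives a = αR, so f = (I/R²)a = M a.
Substituting: Mg sinθ = (1 + 1.000)Ma, so a = g sinθ/(1 + 1.000) = (9.81) sin 21.4° / 2.000 = 1.790 m/s².

a ≈ 1.79 m/s²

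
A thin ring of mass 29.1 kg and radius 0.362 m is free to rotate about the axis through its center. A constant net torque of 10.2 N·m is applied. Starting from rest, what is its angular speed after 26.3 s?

I = MR² = (29.1)(0.362)² = 3.813 kg·m².
α = τ/I = 10.2/3.813 = 2.675 rad/s².
ω = ω₀ + αt = 0 + (2.675)(26.3) = 70.35 rad/s.

ω ≈ 70.3 rad/s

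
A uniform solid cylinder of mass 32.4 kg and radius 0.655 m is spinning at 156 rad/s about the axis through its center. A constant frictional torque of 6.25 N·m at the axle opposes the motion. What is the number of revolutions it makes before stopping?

I = ½MR² = (1/2)(32.4)(0.655)² = 6.950 kg·m².
The net torque has magnitude 6.25 N·m, opposing ω.
|α| = τ/I = 6.250/6.950 = 0.8993 rad/s² (deceleration).
ω² = ω₀² − 2|α|θ with ω = 0 ⇒ θ = ω₀²/(2|α|) = 13530 rad = 2154 rev.

≈ 2150 revolutions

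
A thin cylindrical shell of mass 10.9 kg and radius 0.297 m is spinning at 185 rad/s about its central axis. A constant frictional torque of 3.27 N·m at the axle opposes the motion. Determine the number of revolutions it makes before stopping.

I = MR² = (10.9)(0.297)² = 0.9615 kg·m².
The net torque has magnitude 3.27 N·m, opposing ω.
|α| = τ/I = 3.270/0.9615 = 3.401 rad/s² (deceleration).
ω² = ω₀² − 2|α|θ with ω = 0 ⇒ θ = ω₀²/(2|α|) = 5032 rad = 800.8 rev.

≈ 801 revolutions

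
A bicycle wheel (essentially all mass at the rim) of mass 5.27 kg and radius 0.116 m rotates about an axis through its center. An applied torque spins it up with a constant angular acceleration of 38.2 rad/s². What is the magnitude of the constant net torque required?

I = MR² = (5.27)(0.116)² = 0.07091 kg·m².
τ = Iα = (0.07091)(38.20) = 2.709 N·m.

τ ≈ 2.71 N·m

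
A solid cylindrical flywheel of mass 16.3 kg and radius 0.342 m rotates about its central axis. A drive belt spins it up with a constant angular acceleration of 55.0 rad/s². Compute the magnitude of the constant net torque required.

τ ≈ 52.4 N·m

I = ½MR² = (1/2)(16.3)(0.342)² = 0.9533 kg·m².
τ = Iα = (0.9533)(55.00) = 52.43 N·m.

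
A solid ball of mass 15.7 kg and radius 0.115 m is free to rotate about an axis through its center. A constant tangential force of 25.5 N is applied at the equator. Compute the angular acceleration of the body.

I = (2/5)MR² = (2/5)(15.7)(0.115)² = 0.08305 kg·m².
τ = F R = (25.5)(0.115) = 2.933 N·m.
Newton's second law for rotation, τ = Iα, gives α = τ/I = 2.933/0.08305 = 35.31 rad/s².

α ≈ 35.3 rad/s²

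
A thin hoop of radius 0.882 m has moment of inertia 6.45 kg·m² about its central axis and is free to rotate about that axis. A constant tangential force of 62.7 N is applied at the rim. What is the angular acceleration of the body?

α ≈ 8.57 rad/s²

τ = F R = (62.7)(0.882) = 55.30 N·m.
Newton's second law for rotation, τ = Iα, gives α = τ/I = 55.30/6.450 = 8.574 rad/s².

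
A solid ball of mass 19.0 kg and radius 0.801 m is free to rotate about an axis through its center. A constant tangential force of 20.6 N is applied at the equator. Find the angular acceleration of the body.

I = (2/5)MR² = (2/5)(19.0)(0.801)² = 4.876 kg·m².
τ = F R = (20.6)(0.801) = 16.50 N·m.
From τ = Iα: α = 16.50/4.876 = 3.384 rad/s².

α ≈ 3.38 rad/s²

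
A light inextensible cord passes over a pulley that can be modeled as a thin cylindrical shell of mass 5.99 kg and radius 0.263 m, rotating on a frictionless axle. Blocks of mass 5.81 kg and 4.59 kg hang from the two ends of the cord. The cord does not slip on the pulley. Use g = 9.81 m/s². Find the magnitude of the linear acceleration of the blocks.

I = MR² = (5.99)(0.263)² = 0.4143 kg·m².
Heavier block: m₁g − T₁ = m₁a. Lighter block: T₂ − m₂g = m₂a.
Pulley: (T₁ − T₂)R = Iα = I(a/R), so T₁ − T₂ = (I/R²)a = 1·M_p a = 5.990·a.
Adding the three: (m₁ − m₂)g = (m₁ + m₂ + 5.990)a, so a = (5.81 − 4.59)(9.81)/(5.81 + 4.59 + 5.990) = 0.7302 m/s².

a ≈ 0.730 m/s²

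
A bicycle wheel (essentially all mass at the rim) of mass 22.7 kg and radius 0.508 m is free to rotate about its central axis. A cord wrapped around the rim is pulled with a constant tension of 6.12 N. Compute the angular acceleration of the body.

α ≈ 0.531 rad/s²

I = MR² = (22.7)(0.508)² = 5.858 kg·m².
τ = F R = (6.12)(0.508) = 3.109 N·m.
From τ = Iα: α = 3.109/5.858 = 0.5307 rad/s².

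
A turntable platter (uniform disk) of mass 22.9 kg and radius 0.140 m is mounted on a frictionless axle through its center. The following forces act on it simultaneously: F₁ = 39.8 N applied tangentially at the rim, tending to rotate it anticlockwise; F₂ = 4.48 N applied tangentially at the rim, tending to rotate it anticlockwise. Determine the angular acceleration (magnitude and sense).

α ≈ 27.6 rad/s², anticlockwise

I = ½MR² = (1/2)(22.9)(0.140)² = 0.2244 kg·m².
Taking anticlockwise as positive: τ₁ = +(39.8)(0.140) = +5.572 N·m; τ₂ = +(4.48)(0.140) = +0.6272 N·m.
Net torque τ = 6.199 N·m.
α = τ/I = 6.199/0.2244 = 27.62 rad/s².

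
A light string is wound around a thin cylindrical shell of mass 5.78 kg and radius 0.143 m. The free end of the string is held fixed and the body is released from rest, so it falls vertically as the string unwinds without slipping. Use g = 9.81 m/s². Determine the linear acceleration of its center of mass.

a ≈ 4.91 m/s²

Translation: Mg − T = Ma. Rotation about the center: TR = Iα with I = MR².
With a = αR: T = (I/R²)a = M a, so Mg = (1 + 1.000)Ma.
a = g/(1 + 1.000) = 9.81/2.000 = 4.905 m/s².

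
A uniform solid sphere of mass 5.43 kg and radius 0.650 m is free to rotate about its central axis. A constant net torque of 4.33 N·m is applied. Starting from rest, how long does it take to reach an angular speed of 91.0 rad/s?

I = (2/5)MR² = (2/5)(5.43)(0.650)² = 0.9177 kg·m².
α = τ/I = 4.33/0.9177 = 4.718 rad/s².
ω = αt ⇒ t = ω/α = 91.0/4.718 = 19.29 s.

t ≈ 19.3 s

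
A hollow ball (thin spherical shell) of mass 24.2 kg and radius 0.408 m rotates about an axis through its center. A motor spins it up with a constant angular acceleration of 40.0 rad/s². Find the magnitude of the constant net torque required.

τ ≈ 107 N·m

I = (2/3)MR² = (2/3)(24.2)(0.408)² = 2.686 kg·m².
τ = Iα = (2.686)(40.00) = 107.4 N·m.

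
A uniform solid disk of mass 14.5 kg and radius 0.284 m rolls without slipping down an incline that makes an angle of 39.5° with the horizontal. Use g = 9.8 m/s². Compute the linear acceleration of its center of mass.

Translation along the incline: Mg sinθ − f = Ma.
Rotation about the center: fR = Iα with I = ½MR². No-slip gives a = αR, so f = (I/R²)a = (1/2)M a.
Substituting: Mg sinθ = (1 + 0.5000)Ma, so a = g sinθ/(1 + 0.5000) = (9.8) sin 39.5° / 1.500 = 4.156 m/s².

a ≈ 4.16 m/s²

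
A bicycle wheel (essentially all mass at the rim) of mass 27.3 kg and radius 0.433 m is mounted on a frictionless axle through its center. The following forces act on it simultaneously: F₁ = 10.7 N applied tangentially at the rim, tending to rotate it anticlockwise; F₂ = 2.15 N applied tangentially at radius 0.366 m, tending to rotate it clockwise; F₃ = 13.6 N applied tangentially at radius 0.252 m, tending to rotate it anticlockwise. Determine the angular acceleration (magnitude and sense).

I = MR² = (27.3)(0.433)² = 5.118 kg·m².
Taking anticlockwise as positive: τ₁ = +(10.7)(0.433) = +4.633 N·m; τ₂ = −(2.15)(0.366) = −0.7869 N·m; τ₃ = +(13.6)(0.252) = +3.427 N·m.
Net torque τ = 7.273 N·m.
α = τ/I = 7.273/5.118 = 1.421 rad/s².

α ≈ 1.42 rad/s², anticlockwise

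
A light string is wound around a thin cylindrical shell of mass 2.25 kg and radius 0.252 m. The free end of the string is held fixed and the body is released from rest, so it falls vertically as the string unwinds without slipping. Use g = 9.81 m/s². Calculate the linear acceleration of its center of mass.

a ≈ 4.91 m/s²

Translation: Mg − T = Ma. Rotation about the center: TR = Iα with I = MR².
With a = αR: T = (I/R²)a = M a, so Mg = (1 + 1.000)Ma.
a = g/(1 + 1.000) = 9.81/2.000 = 4.905 m/s².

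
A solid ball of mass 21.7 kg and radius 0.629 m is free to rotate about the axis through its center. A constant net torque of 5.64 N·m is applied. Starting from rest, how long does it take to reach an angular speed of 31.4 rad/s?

t ≈ 19.1 s

I = (2/5)MR² = (2/5)(21.7)(0.629)² = 3.434 kg·m².
α = τ/I = 5.64/3.434 = 1.642 rad/s².
ω = αt ⇒ t = ω/α = 31.4/1.642 = 19.12 s.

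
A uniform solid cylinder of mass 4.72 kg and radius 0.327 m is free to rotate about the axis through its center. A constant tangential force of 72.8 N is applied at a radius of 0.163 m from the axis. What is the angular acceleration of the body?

α ≈ 47.0 rad/s²

I = ½MR² = (1/2)(4.72)(0.327)² = 0.2524 kg·m².
τ = F·r = (72.8)(0.163) = 11.87 N·m.
Newton's second law for rotation, τ = Iα, gives α = τ/I = 11.87/0.2524 = 47.02 rad/s².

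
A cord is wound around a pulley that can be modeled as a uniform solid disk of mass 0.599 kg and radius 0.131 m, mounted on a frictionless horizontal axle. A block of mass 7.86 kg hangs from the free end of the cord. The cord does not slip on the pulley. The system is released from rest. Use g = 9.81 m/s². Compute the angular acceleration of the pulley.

α ≈ 72.1 rad/s²

I = ½MR² = (1/2)(0.599)(0.131)² = 0.005140 kg·m².
Block: mg − T = ma. Pulley: TR = Iα. No-slip: a = αR, so T = (I/R²)a = 0.2995·a.
Then mg = (m + 0.2995)a, so a = (7.86)(9.81)/(7.86 + 0.2995) = 9.450 m/s².
α = a/R = 9.450/0.131 = 72.14 rad/s².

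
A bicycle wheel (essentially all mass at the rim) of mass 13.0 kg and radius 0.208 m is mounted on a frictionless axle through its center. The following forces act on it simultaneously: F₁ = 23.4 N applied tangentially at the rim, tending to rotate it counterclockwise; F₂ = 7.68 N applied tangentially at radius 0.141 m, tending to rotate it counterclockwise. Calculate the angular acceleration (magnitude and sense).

α ≈ 10.6 rad/s², counterclockwise

I = MR² = (13.0)(0.208)² = 0.5624 kg·m².
Taking counterclockwise as positive: τ₁ = +(23.4)(0.208) = +4.867 N·m; τ₂ = +(7.68)(0.141) = +1.083 N·m.
Net torque τ = 5.950 N·m.
α = τ/I = 5.950/0.5624 = 10.58 rad/s².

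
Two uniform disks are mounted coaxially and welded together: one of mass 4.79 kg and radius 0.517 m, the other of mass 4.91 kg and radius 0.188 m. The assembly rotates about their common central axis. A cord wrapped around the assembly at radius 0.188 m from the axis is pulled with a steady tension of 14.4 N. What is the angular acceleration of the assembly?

I = ½M₁R₁² + ½M₂R₂² = ½(4.79)(0.517)² + ½(4.91)(0.188)² = 0.7269 kg·m².
τ = F r = (14.4)(0.188) = 2.707 N·m.
α = τ/I = 2.707/0.7269 = 3.724 rad/s².

α ≈ 3.72 rad/s²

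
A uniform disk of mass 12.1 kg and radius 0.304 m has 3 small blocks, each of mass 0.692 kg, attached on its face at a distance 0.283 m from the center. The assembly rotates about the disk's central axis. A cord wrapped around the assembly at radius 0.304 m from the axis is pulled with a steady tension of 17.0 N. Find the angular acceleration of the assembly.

α ≈ 7.12 rad/s²

I_disk = ½MR² = ½(12.1)(0.304)² = 0.5591 kg·m².
I_blocks = 3·m·r² = 3(0.692)(0.283)² = 0.1663 kg·m².
Total I = 0.7254 kg·m².
τ = F r = (17.0)(0.304) = 5.168 N·m.
α = τ/I = 5.168/0.7254 = 7.125 rad/s².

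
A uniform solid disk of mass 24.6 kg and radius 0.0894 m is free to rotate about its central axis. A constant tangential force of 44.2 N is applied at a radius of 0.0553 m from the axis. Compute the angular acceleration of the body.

I = ½MR² = (1/2)(24.6)(0.0894)² = 0.09831 kg·m².
τ = F·r = (44.2)(0.0553) = 2.444 N·m.
From τ = Iα: α = 2.444/0.09831 = 24.86 rad/s².

α ≈ 24.9 rad/s²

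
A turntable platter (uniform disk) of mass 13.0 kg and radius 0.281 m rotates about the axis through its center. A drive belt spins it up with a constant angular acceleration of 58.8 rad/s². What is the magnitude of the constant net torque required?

τ ≈ 30.2 N·m

I = ½MR² = (1/2)(13.0)(0.281)² = 0.5132 kg·m².
τ = Iα = (0.5132)(58.80) = 30.18 N·m.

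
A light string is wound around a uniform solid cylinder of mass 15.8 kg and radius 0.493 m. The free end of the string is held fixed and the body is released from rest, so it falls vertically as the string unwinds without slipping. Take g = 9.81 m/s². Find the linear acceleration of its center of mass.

a ≈ 6.54 m/s²

Translation: Mg − T = Ma. Rotation about the center: TR = Iα with I = ½MR².
With a = αR: T = (I/R²)a = (1/2)M a, so Mg = (1 + 0.5000)Ma.
a = g/(1 + 0.5000) = 9.81/1.500 = 6.540 m/s².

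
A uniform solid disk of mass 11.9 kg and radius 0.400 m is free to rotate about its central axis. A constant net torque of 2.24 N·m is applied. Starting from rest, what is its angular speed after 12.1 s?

ω ≈ 28.5 rad/s

I = ½MR² = (1/2)(11.9)(0.400)² = 0.9520 kg·m².
α = τ/I = 2.24/0.9520 = 2.353 rad/s².
ω = ω₀ + αt = 0 + (2.353)(12.1) = 28.47 rad/s.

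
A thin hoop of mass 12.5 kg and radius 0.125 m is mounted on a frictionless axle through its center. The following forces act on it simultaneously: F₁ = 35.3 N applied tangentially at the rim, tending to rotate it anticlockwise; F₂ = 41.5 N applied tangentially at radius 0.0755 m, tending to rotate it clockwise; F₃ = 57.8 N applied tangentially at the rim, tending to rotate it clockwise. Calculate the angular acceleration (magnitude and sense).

I = MR² = (12.5)(0.125)² = 0.1953 kg·m².
Taking anticlockwise as positive: τ₁ = +(35.3)(0.125) = +4.412 N·m; τ₂ = −(41.5)(0.0755) = −3.133 N·m; τ₃ = −(57.8)(0.125) = −7.225 N·m.
Net torque τ = -5.946 N·m.
α = τ/I = -5.946/0.1953 = -30.44 rad/s².

α ≈ 30.4 rad/s², clockwise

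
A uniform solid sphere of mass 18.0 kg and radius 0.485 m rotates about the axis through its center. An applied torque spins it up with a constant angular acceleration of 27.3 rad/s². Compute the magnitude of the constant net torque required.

I = (2/5)MR² = (2/5)(18.0)(0.485)² = 1.694 kg·m².
τ = Iα = (1.694)(27.30) = 46.24 N·m.

τ ≈ 46.2 N·m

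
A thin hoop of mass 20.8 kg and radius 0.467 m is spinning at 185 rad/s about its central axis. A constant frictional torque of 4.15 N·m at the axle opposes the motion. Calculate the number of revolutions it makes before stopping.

I = MR² = (20.8)(0.467)² = 4.536 kg·m².
The net torque has magnitude 4.15 N·m, opposing ω.
|α| = τ/I = 4.150/4.536 = 0.9149 rad/s² (deceleration).
ω² = ω₀² − 2|α|θ with ω = 0 ⇒ θ = ω₀²/(2|α|) = 18710 rad = 2977 rev.

≈ 2980 revolutions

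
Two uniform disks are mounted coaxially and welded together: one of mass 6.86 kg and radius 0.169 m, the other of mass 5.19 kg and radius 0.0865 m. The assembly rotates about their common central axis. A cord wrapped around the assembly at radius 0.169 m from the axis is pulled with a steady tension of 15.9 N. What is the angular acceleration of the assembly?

I = ½M₁R₁² + ½M₂R₂² = ½(6.86)(0.169)² + ½(5.19)(0.0865)² = 0.1174 kg·m².
τ = F r = (15.9)(0.169) = 2.687 N·m.
α = τ/I = 2.687/0.1174 = 22.89 rad/s².

α ≈ 22.9 rad/s²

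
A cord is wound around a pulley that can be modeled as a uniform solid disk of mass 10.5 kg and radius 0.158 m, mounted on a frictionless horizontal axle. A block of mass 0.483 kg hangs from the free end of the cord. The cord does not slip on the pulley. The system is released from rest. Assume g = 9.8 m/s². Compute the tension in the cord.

T ≈ 4.33 N

I = ½MR² = (1/2)(10.5)(0.158)² = 0.1311 kg·m².
Block: mg − T = ma. Pulley: TR = Iα. No-slip: a = αR, so T = (I/R²)a = 5.250·a.
Then mg = (m + 5.250)a, so a = (0.483)(9.8)/(0.483 + 5.250) = 0.8256 m/s².
T = 5.250·a = 4.335 N.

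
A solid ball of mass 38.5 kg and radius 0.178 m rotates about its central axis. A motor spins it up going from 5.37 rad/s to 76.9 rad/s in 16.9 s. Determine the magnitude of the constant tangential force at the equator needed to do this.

I = (2/5)MR² = (2/5)(38.5)(0.178)² = 0.4879 kg·m².
α = Δω/Δt = (76.9 − 5.37)/16.9 = 4.233 rad/s².
The required torque is τ = Iα = (0.4879)(4.233) = 2.065 N·m.
A tangential force at the equator gives τ = FR, so F = τ/R = 2.065/0.178 = 11.60 N.

F ≈ 11.6 N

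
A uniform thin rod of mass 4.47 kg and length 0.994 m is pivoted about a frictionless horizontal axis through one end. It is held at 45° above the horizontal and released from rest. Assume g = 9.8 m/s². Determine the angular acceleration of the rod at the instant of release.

About the pivot, I = (1/3)ML² = (1/3)(4.47)(0.994)² = 1.472 kg·m².
The weight acts at the center, a distance L/2 = 0.4970 m from the pivot; τ = Mg(L/2) cos 45° = 15.39 N·m.
α = τ/I = 15.39/1.472 = 10.46 rad/s².

α ≈ 10.5 rad/s²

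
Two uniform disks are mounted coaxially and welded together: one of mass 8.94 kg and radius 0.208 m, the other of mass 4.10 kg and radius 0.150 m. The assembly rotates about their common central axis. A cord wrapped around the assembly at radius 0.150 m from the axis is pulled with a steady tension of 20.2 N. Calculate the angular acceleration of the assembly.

I = ½M₁R₁² + ½M₂R₂² = ½(8.94)(0.208)² + ½(4.10)(0.150)² = 0.2395 kg·m².
τ = F r = (20.2)(0.150) = 3.030 N·m.
α = τ/I = 3.030/0.2395 = 12.65 rad/s².

α ≈ 12.7 rad/s²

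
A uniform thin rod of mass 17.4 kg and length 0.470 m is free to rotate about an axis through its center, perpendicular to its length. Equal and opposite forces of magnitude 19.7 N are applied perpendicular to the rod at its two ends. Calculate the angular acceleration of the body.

I = (1/12)ML² = (1/12)(17.4)(0.470)² = 0.3203 kg·m².
The couple gives τ = F·(L/2) + F·(L/2) = F L = (19.7)(0.470) = 9.259 N·m.
Newton's second law for rotation, τ = Iα, gives α = τ/I = 9.259/0.3203 = 28.91 rad/s².

α ≈ 28.9 rad/s²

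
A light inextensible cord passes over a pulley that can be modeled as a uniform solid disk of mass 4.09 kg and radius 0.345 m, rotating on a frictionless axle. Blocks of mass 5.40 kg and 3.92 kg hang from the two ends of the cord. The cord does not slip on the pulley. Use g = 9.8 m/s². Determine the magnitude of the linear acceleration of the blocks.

I = ½MR² = (1/2)(4.09)(0.345)² = 0.2434 kg·m².
Heavier block: m₁g − T₁ = m₁a. Lighter block: T₂ − m₂g = m₂a.
Pulley: (T₁ − T₂)R = Iα = I(a/R), so T₁ − T₂ = (I/R²)a = (1/2)M_p a = 2.045·a.
Adding the three: (m₁ − m₂)g = (m₁ + m₂ + 2.045)a, so a = (5.40 − 3.92)(9.8)/(5.40 + 3.92 + 2.045) = 1.276 m/s².

a ≈ 1.28 m/s²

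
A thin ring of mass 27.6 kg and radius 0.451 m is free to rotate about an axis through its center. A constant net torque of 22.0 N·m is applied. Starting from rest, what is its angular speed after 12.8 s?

I = MR² = (27.6)(0.451)² = 5.614 kg·m².
α = τ/I = 22.0/5.614 = 3.919 rad/s².
ω = ω₀ + αt = 0 + (3.919)(12.8) = 50.16 rad/s.

ω ≈ 50.2 rad/s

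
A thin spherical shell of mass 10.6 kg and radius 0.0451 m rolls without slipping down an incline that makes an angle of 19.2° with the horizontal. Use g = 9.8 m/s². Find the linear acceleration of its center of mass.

Translation along the incline: Mg sinθ − f = Ma.
Rotation about the center: fR = Iα with I = (2/3)MR². No-slip gives a = αR, so f = (I/R²)a = (2/3)M a.
Substituting: Mg sinθ = (1 + 0.6667)Ma, so a = g sinθ/(1 + 0.6667) = (9.8) sin 19.2° / 1.667 = 1.934 m/s².

a ≈ 1.93 m/s²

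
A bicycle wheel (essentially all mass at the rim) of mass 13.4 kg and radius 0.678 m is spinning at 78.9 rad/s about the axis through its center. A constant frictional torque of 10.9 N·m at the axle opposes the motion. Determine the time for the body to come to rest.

t ≈ 44.6 s

I = MR² = (13.4)(0.678)² = 6.160 kg·m².
The net torque has magnitude 10.9 N·m, opposing ω.
|α| = τ/I = 10.90/6.160 = 1.770 rad/s² (deceleration).
0 = ω₀ − |α|t ⇒ t = ω₀/|α| = 78.9/1.770 = 44.59 s.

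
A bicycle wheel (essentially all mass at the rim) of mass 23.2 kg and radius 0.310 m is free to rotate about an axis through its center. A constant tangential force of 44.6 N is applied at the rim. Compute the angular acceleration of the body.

α ≈ 6.20 rad/s²

I = MR² = (23.2)(0.310)² = 2.230 kg·m².
τ = F R = (44.6)(0.310) = 13.83 N·m.
Newton's second law for rotation, τ = Iα, gives α = τ/I = 13.83/2.230 = 6.201 rad/s².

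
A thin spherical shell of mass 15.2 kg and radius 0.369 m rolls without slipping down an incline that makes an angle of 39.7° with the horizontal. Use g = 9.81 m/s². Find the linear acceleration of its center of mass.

Translation along the incline: Mg sinθ − f = Ma.
Rotation about the center: fR = Iα with I = (2/3)MR². No-slip gives a = αR, so f = (I/R²)a = (2/3)M a.
Substituting: Mg sinθ = (1 + 0.6667)Ma, so a = g sinθ/(1 + 0.6667) = (9.81) sin 39.7° / 1.667 = 3.760 m/s².

a ≈ 3.76 m/s²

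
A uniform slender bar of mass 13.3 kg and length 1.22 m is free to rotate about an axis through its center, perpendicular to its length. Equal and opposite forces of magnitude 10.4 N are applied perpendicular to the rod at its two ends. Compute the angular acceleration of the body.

α ≈ 7.69 rad/s²

I = (1/12)ML² = (1/12)(13.3)(1.22)² = 1.650 kg·m².
The couple gives τ = F·(L/2) + F·(L/2) = F L = (10.4)(1.22) = 12.69 N·m.
Newton's second law for rotation, τ = Iα, gives α = τ/I = 12.69/1.650 = 7.691 rad/s².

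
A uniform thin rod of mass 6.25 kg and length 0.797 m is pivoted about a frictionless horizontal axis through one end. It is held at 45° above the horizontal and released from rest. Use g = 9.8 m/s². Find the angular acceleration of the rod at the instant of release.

α ≈ 13.0 rad/s²

About the pivot, I = (1/3)ML² = (1/3)(6.25)(0.797)² = 1.323 kg·m².
The weight acts at the center, a distance L/2 = 0.3985 m from the pivot; τ = Mg(L/2) cos 45° = 17.26 N·m.
α = τ/I = 17.26/1.323 = 13.04 rad/s².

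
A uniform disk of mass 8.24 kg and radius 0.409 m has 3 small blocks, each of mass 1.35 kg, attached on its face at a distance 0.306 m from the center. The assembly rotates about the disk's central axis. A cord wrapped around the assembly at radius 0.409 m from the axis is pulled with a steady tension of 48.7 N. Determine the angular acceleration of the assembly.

I_disk = ½MR² = ½(8.24)(0.409)² = 0.6892 kg·m².
I_blocks = 3·m·r² = 3(1.35)(0.306)² = 0.3792 kg·m².
Total I = 1.068 kg·m².
τ = F r = (48.7)(0.409) = 19.92 N·m.
α = τ/I = 19.92/1.068 = 18.64 rad/s².

α ≈ 18.6 rad/s²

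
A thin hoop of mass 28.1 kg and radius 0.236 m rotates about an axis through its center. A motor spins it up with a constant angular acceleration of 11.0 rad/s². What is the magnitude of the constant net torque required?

I = MR² = (28.1)(0.236)² = 1.565 kg·m².
τ = Iα = (1.565)(11.00) = 17.22 N·m.

τ ≈ 17.2 N·m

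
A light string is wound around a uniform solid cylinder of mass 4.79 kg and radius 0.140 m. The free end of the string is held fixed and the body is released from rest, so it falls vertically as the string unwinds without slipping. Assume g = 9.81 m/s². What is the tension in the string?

Translation: Mg − T = Ma. Rotation about the center: TR = Iα with I = ½MR².
With a = αR: T = (I/R²)a = (1/2)M a, so Mg = (1 + 0.5000)Ma.
a = g/(1 + 0.5000) = 9.81/1.500 = 6.540 m/s².
T = 0.5000·M·a = (0.5000)(4.79)(6.540) = 15.66 N.

T ≈ 15.7 N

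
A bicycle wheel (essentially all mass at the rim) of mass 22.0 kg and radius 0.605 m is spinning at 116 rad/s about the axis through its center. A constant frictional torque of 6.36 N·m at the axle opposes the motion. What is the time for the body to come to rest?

I = MR² = (22.0)(0.605)² = 8.053 kg·m².
The net torque has magnitude 6.36 N·m, opposing ω.
|α| = τ/I = 6.360/8.053 = 0.7898 rad/s² (deceleration).
0 = ω₀ − |α|t ⇒ t = ω₀/|α| = 116/0.7898 = 146.9 s.

t ≈ 147 s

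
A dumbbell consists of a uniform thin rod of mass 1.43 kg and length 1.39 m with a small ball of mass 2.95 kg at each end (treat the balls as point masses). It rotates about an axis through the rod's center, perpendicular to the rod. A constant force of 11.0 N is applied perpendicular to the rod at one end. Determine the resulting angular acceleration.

I_rod = (1/12)ML² = (1/12)(1.43)(1.39)² = 0.2302 kg·m².
I_balls = 2·m·(L/2)² = 2(2.95)(0.6950)² = 2.850 kg·m².
Total I = 3.080 kg·m².
τ = F·(L/2) = (11.0)(0.695) = 7.645 N·m.
α = τ/I = 7.645/3.080 = 2.482 rad/s².

α ≈ 2.48 rad/s²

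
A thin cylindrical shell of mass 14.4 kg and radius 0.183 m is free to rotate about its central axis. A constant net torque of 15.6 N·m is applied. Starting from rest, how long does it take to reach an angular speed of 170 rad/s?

t ≈ 5.26 s

I = MR² = (14.4)(0.183)² = 0.4822 kg·m².
α = τ/I = 15.6/0.4822 = 32.35 rad/s².
ω = αt ⇒ t = ω/α = 170/32.35 = 5.255 s.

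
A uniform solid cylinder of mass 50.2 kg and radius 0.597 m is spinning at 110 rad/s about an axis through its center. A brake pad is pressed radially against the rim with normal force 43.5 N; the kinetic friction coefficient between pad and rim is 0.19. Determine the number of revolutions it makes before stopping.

I = ½MR² = (1/2)(50.2)(0.597)² = 8.946 kg·m².
Friction force f = μN = (0.19)(43.5) = 8.265 N at the rim; torque magnitude τ = fR = 4.934 N·m, opposing ω.
|α| = τ/I = 4.934/8.946 = 0.5516 rad/s² (deceleration).
ω² = ω₀² − 2|α|θ with ω = 0 ⇒ θ = ω₀²/(2|α|) = 10970 rad = 1746 rev.

≈ 1750 revolutions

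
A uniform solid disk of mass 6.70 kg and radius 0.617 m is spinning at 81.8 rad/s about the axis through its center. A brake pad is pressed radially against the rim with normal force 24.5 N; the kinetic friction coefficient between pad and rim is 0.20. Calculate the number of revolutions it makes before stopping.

≈ 225 revolutions

I = ½MR² = (1/2)(6.70)(0.617)² = 1.275 kg·m².
Friction force f = μN = (0.20)(24.5) = 4.900 N at the rim; torque magnitude τ = fR = 3.023 N·m, opposing ω.
|α| = τ/I = 3.023/1.275 = 2.371 rad/s² (deceleration).
ω² = ω₀² − 2|α|θ with ω = 0 ⇒ θ = ω₀²/(2|α|) = 1411 rad = 224.6 rev.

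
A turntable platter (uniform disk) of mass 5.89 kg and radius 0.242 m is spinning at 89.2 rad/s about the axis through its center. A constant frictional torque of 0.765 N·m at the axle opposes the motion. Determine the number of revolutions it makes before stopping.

I = ½MR² = (1/2)(5.89)(0.242)² = 0.1725 kg·m².
The net torque has magnitude 0.765 N·m, opposing ω.
|α| = τ/I = 0.7650/0.1725 = 4.436 rad/s² (deceleration).
ω² = ω₀² − 2|α|θ with ω = 0 ⇒ θ = ω₀²/(2|α|) = 896.9 rad = 142.7 rev.

≈ 143 revolutions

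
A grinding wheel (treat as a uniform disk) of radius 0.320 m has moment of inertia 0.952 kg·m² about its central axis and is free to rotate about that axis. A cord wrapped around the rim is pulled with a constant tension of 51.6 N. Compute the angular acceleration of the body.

α ≈ 17.3 rad/s²

τ = F R = (51.6)(0.320) = 16.51 N·m.
From τ = Iα: α = 16.51/0.9520 = 17.34 rad/s².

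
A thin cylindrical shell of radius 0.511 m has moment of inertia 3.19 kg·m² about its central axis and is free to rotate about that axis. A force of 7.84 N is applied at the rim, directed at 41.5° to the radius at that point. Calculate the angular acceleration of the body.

α ≈ 0.832 rad/s²

Only the tangential component produces torque: τ = F R sinθ = (7.84)(0.511) sin 41.5° = 2.655 N·m.
From τ = Iα: α = 2.655/3.190 = 0.8322 rad/s².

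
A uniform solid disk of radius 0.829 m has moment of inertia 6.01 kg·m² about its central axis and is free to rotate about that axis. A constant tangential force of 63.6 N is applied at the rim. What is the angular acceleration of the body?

α ≈ 8.77 rad/s²

τ = F R = (63.6)(0.829) = 52.72 N·m.
Newton's second law for rotation, τ = Iα, gives α = τ/I = 52.72/6.010 = 8.773 rad/s².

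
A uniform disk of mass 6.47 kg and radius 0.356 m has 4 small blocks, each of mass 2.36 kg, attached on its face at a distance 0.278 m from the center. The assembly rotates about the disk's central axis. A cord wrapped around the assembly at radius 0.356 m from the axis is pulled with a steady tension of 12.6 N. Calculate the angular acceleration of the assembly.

α ≈ 3.94 rad/s²

I_disk = ½MR² = ½(6.47)(0.356)² = 0.4100 kg·m².
I_blocks = 4·m·r² = 4(2.36)(0.278)² = 0.7296 kg·m².
Total I = 1.140 kg·m².
τ = F r = (12.6)(0.356) = 4.486 N·m.
α = τ/I = 4.486/1.140 = 3.936 rad/s².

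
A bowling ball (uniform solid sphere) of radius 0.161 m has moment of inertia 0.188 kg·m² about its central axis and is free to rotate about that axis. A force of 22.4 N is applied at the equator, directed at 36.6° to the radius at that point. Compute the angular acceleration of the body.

α ≈ 11.4 rad/s²

Only the tangential component produces torque: τ = F R sinθ = (22.4)(0.161) sin 36.6° = 2.150 N·m.
Newton's second law for rotation, τ = Iα, gives α = τ/I = 2.150/0.1880 = 11.44 rad/s².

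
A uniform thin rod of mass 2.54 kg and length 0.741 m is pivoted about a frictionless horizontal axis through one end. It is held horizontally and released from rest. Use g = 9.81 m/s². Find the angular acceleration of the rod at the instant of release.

α ≈ 19.9 rad/s²

About the pivot, I = (1/3)ML² = (1/3)(2.54)(0.741)² = 0.4649 kg·m².
The weight acts at the center, a distance L/2 = 0.3705 m from the pivot; τ = Mg(L/2) = 9.232 N·m.
α = τ/I = 9.232/0.4649 = 19.86 rad/s².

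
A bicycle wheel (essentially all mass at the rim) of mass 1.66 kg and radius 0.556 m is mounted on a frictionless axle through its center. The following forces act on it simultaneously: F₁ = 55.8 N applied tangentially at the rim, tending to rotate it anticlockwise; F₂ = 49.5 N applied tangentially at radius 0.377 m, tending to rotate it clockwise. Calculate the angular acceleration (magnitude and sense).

α ≈ 24.1 rad/s², anticlockwise

I = MR² = (1.66)(0.556)² = 0.5132 kg·m².
Taking anticlockwise as positive: τ₁ = +(55.8)(0.556) = +31.02 N·m; τ₂ = −(49.5)(0.377) = −18.66 N·m.
Net torque τ = 12.36 N·m.
α = τ/I = 12.36/0.5132 = 24.09 rad/s².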